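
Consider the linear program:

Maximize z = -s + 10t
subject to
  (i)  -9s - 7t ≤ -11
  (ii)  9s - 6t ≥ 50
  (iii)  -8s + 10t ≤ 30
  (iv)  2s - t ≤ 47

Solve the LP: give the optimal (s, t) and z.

s = 125/3, t = 109/3, maximum z = 965/3

Feasible corners and z = -s + 10t:
  (32/9, -3) → z = -302/9
  (340/23, -401/23) → z = -4350/23
  (340/21, 335/21) → z = 430/3
  (125/3, 109/3) → z = 965/3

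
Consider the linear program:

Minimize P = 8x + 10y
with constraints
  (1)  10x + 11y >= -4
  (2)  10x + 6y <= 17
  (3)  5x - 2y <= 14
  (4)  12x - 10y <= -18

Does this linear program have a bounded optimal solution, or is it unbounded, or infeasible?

Extreme points and P = 8x + 10y:
  (-119/116, 33/58) → P = -73/29
  (31/86, 96/43) → P = 1084/43
The feasible region has finitely many vertices and no improving ray; the minimum is -73/29 at (-119/116, 33/58).

bounded optimum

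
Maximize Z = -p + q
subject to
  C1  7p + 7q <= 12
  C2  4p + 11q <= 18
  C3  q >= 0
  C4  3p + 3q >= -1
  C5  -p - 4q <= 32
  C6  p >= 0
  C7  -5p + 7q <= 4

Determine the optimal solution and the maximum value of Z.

Feasible corners and Z = -p + q:
  (12/7, 0) → Z = -12/7
  (2/3, 22/21) → Z = 8/21
  (0, 0) → Z = 0
  (0, 4/7) → Z = 4/7

The optimum lies where p = 0 and -5p + 7q = 4.
Solving simultaneously gives p = 0, q = 4/7.

p = 0, q = 4/7, maximum Z = 4/7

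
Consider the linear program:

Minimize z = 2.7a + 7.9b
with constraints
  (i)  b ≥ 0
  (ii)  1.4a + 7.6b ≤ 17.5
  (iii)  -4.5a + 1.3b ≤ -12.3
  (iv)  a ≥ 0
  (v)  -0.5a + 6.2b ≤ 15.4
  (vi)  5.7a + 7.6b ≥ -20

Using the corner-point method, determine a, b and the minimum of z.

a = 41/15, b = 0, minimum z = 369/50

Feasible corners and z = 2.7a + 7.9b:
  (25/2, 0) → z = 135/4
  (41/15, 0) → z = 369/50
  (11623/3602, 6153/3602) → z = 199977/9005

The binding constraints are b = 0 and -4.5a + 1.3b = -12.3.
Solving simultaneously gives a = 41/15, b = 0.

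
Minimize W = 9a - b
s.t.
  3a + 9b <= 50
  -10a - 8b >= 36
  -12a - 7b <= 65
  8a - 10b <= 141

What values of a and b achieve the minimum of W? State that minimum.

a = -134/13, b = 109/13, minimum W = -1315/13

The binding constraints are -10a - 8b = 36 and -12a - 7b = 65.
Solving simultaneously gives a = -134/13, b = 109/13.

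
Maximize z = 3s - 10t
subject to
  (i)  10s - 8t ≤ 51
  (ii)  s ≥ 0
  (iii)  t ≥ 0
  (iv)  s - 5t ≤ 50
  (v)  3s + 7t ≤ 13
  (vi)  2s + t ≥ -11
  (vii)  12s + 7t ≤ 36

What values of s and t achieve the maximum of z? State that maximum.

s = 3, t = 0, maximum z = 9

Feasible corners and z = 3s - 10t:
  (0, 0) → z = 0
  (0, 13/7) → z = -130/7
  (3, 0) → z = 9
  (23/9, 16/21) → z = 1/21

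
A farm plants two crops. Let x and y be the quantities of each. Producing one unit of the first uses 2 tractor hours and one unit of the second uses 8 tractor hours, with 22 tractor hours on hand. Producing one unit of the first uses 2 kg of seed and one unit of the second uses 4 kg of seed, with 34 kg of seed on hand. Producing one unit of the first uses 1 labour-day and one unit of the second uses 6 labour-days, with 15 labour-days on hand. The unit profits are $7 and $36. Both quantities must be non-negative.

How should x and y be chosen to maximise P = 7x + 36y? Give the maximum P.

The binding constraints are 2x + 8y = 22 and x + 6y = 15.
Solving simultaneously gives x = 3, y = 2.

x = 3, y = 2, maximum P = 93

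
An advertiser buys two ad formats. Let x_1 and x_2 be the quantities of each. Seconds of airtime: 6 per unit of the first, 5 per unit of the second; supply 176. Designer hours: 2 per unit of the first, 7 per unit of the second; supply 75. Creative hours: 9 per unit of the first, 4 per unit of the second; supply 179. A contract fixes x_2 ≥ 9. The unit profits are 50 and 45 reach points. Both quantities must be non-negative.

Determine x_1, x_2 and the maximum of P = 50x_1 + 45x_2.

x_1 = 6, x_2 = 9, maximum P = 705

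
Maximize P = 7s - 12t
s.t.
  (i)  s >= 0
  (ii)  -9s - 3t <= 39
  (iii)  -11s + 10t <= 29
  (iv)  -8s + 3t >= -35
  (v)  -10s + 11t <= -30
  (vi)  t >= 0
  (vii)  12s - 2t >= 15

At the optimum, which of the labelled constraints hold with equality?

(iv) and (vi)

Corner points and P = 7s - 12t:
  (295/58, 55/29) → P = 745/58
  (35/8, 0) → P = 245/8
  (3, 0) → P = 21

The maximum is at (35/8, 0). Substituting into each constraint, equality holds for (iv) and (vi); the remaining constraints have slack.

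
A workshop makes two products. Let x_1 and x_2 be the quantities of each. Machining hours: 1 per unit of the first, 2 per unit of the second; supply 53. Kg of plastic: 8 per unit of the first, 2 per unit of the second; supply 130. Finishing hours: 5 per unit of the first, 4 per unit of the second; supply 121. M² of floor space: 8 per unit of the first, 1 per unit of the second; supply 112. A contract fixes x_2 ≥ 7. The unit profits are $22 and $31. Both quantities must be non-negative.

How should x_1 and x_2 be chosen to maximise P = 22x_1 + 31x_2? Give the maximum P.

At the optimal vertex, x_1 + 2x_2 = 53 and 5x_1 + 4x_2 = 121.
Solving simultaneously gives x_1 = 5, x_2 = 24.

x_1 = 5, x_2 = 24, maximum P = 854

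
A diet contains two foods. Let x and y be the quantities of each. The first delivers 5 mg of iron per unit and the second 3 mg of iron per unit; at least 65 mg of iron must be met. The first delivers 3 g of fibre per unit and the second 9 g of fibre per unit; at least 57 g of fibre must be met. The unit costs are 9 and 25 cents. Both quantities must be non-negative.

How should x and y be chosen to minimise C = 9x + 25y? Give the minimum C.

x = 23/2, y = 5/2, minimum C = 166

The feasible region is unbounded (it extends along (0, 1), (1, 0)), but C strictly increases along every unbounded feasible direction, so there is no improving ray and the minimum is attained at a vertex.

At the optimal vertex, 5x + 3y = 65 and 3x + 9y = 57.
Solving simultaneously gives x = 23/2, y = 5/2.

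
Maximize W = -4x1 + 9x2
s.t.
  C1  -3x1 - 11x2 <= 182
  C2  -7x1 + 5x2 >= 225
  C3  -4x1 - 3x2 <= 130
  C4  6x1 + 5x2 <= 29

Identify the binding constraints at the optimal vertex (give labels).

C3 and C4

Extreme points and W = -4x1 + 9x2:
  (-1325/41, -10/41) → W = 5210/41
  (-196/13, 1553/65) → W = 17897/65
  (-737/2, 448) → W = 5506

The maximum is at (-737/2, 448). Substituting into each constraint, equality holds for C3 and C4; the remaining constraints have slack.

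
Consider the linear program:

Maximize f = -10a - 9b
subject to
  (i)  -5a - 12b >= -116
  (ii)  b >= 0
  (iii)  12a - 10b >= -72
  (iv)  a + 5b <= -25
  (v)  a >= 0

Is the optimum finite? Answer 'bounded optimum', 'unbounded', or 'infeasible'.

The boundaries -5a - 12b = -116 and b = 0 meet at (116/5, 0), but that point violates a + 5b ≤ -25. Every candidate vertex is excluded by some other constraint, so the feasible region is empty.

infeasible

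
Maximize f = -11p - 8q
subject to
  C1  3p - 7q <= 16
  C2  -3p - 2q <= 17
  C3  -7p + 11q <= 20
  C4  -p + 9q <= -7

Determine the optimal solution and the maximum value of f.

p = -29/9, q = -11/3, maximum f = 583/9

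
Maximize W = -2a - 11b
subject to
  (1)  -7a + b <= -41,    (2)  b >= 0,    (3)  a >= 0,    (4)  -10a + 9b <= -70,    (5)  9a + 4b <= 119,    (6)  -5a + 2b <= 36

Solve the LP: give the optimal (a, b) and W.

Feasible corners and W = -2a - 11b:
  (7, 0) → W = -14
  (119/9, 0) → W = -238/9
  (1351/121, 560/121) → W = -8862/121

The binding constraints are b = 0 and -10a + 9b = -70.
Solving simultaneously gives a = 7, b = 0.

a = 7, b = 0, maximum W = -14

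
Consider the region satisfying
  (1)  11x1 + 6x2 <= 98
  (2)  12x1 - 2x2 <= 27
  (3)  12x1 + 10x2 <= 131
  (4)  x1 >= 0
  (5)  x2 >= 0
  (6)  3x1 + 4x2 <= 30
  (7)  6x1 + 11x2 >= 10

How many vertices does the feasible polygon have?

Of the 21 pairwise boundary intersections, those satisfying every inequality are:
  (9/4, 0)
  (28/9, 31/6)
  (0, 15/2)
  (0, 10/11)
  (5/3, 0)

5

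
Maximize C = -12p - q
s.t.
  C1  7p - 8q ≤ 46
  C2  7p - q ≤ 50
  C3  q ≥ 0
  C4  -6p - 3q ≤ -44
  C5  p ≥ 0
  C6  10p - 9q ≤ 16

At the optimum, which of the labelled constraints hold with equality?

C4 and C5

Extreme points and C = -12p - q:
  (434/53, 388/53) → C = -5596/53
  (0, 44/3) → C = -44/3
  (37/7, 86/21) → C = -1418/21
The feasible region is unbounded (it extends along (0, 1), (1, 7)), but C strictly decreases along every unbounded feasible direction, so there is no improving ray and the maximum is attained at a vertex.

The maximum is at (0, 44/3). Substituting into each constraint, equality holds for C4 and C5; the remaining constraints have slack.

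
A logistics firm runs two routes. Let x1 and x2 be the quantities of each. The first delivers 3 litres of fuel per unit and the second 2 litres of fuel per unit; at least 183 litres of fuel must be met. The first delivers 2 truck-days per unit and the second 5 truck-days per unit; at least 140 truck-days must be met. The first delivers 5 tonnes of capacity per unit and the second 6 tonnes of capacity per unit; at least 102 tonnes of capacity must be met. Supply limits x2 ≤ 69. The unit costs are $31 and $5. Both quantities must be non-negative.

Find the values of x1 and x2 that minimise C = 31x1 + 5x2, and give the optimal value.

x1 = 15, x2 = 69, minimum C = 810

Feasible corners and C = 31x1 + 5x2:
  (70, 0) → C = 2170
  (635/11, 54/11) → C = 19955/11
  (15, 69) → C = 810
The feasible region is unbounded (it extends along (1, 0)), but C strictly increases along every unbounded feasible direction, so there is no improving ray and the minimum is attained at a vertex.

At the optimal vertex, 3x1 + 2x2 = 183 and x2 = 69.
Solving simultaneously gives x1 = 15, x2 = 69.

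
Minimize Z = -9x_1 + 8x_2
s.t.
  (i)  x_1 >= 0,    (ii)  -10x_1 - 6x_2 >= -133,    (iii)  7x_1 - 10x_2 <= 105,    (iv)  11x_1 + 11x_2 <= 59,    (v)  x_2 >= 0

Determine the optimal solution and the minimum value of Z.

x_1 = 59/11, x_2 = 0, minimum Z = -531/11

Feasible corners and Z = -9x_1 + 8x_2:
  (0, 59/11) → Z = 472/11
  (0, 0) → Z = 0
  (59/11, 0) → Z = -531/11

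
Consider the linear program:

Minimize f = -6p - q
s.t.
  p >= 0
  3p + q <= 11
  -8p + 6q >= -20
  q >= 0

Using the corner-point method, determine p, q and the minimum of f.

Extreme points and f = -6p - q:
  (0, 11) → f = -11
  (0, 0) → f = 0
  (43/13, 14/13) → f = -272/13
  (5/2, 0) → f = -15

p = 43/13, q = 14/13, minimum f = -272/13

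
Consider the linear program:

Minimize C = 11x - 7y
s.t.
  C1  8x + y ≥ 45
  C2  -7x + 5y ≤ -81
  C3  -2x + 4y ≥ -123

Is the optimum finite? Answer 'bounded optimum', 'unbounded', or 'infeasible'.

Feasible corners and C = 11x - 7y:
  (306/47, -333/47) → C = 5697/47
  (303/34, -447/17) → C = 9591/34
The feasible region has finitely many vertices and no improving ray; the minimum is 5697/47 at (306/47, -333/47).

bounded optimum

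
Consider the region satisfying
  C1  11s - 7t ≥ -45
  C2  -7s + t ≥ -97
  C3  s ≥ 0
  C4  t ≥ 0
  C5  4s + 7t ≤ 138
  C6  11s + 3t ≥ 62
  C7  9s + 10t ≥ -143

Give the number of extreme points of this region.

5

Of the 21 pairwise boundary intersections, those satisfying every inequality are:
  (31/5, 566/35)
  (299/110, 107/10)
  (97/7, 0)
  (817/53, 578/53)
  (62/11, 0)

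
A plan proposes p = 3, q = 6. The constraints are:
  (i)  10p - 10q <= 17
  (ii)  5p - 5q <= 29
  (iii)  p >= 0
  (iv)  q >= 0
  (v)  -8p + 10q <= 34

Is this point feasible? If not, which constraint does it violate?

Constraint (v): -8p + 10q = 36, which is not ≤ 34. All other constraints are satisfied.

not feasible — violates (v)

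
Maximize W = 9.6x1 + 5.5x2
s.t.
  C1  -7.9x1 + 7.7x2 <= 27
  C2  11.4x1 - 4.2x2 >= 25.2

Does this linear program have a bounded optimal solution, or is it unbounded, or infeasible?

unbounded

From the feasible point (366/65, 4224/455), moving in the direction (7.7, 7.9) keeps every constraint satisfied while W increases without bound.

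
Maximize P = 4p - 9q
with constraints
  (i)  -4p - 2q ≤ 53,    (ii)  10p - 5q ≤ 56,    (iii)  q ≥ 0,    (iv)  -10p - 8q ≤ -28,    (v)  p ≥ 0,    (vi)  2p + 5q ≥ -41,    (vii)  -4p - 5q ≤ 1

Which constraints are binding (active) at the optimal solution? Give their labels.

Corner points and P = 4p - 9q:
  (28/5, 0) → P = 112/5
  (14/5, 0) → P = 56/5
  (0, 7/2) → P = -63/2
The feasible region is unbounded (it extends along (0, 1), (1, 2)), but P strictly decreases along every unbounded feasible direction, so there is no improving ray and the maximum is attained at a vertex.

The maximum is at (28/5, 0). Substituting into each constraint, equality holds for (ii) and (iii); the remaining constraints have slack.

(ii) and (iii)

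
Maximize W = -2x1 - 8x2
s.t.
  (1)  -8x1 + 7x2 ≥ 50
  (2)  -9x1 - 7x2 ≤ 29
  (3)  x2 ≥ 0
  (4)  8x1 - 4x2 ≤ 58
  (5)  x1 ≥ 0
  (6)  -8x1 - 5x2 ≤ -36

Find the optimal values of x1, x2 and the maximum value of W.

Feasible corners and W = -2x1 - 8x2:
  (101/4, 36) → W = -677/2
  (1/48, 43/6) → W = -459/8
  (0, 36/5) → W = -288/5
The feasible region is unbounded (it extends along (0, 1), (1, 2)), but W strictly decreases along every unbounded feasible direction, so there is no improving ray and the maximum is attained at a vertex.

The binding constraints are -8x1 + 7x2 = 50 and -8x1 - 5x2 = -36.
Solving simultaneously gives x1 = 1/48, x2 = 43/6.

x1 = 1/48, x2 = 43/6, maximum W = -459/8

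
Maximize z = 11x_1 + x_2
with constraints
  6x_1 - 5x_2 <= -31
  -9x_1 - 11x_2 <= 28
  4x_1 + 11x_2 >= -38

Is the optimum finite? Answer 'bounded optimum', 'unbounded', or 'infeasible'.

From the feasible point (-13/3, 1), moving in the direction (5, 6) keeps every constraint satisfied while z increases without bound.

unbounded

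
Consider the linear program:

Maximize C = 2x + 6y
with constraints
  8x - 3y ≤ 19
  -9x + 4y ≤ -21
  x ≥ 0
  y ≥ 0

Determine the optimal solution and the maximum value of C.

Feasible corners and C = 2x + 6y:
  (13/5, 3/5) → C = 44/5
  (19/8, 0) → C = 19/4
  (7/3, 0) → C = 14/3

The optimum lies where 8x - 3y = 19 and -9x + 4y = -21.
Solving simultaneously gives x = 13/5, y = 3/5.

x = 13/5, y = 3/5, maximum C = 44/5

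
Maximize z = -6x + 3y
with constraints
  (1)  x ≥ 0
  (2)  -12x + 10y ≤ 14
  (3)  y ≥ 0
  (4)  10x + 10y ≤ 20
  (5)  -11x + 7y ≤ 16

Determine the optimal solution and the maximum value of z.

x = 0, y = 7/5, maximum z = 21/5

Vertices and z = -6x + 3y:
  (0, 7/5) → z = 21/5
  (0, 0) → z = 0
  (3/11, 19/11) → z = 39/11
  (2, 0) → z = -12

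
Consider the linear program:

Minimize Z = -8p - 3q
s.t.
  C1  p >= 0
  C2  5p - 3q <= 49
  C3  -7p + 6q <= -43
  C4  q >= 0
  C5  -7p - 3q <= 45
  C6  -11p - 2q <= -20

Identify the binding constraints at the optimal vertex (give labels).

C2 and C3

Vertices and Z = -8p - 3q:
  (55/3, 128/9) → Z = -568/3
  (49/5, 0) → Z = -392/5
  (43/7, 0) → Z = -344/7

The minimum is at (55/3, 128/9). Substituting into each constraint, equality holds for C2 and C3; the remaining constraints have slack.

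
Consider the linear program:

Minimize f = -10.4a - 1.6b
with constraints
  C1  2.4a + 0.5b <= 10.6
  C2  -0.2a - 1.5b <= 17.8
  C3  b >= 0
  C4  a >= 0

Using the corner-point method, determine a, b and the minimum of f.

a = 53/12, b = 0, minimum f = -689/15

Vertices and f = -10.4a - 1.6b:
  (53/12, 0) → f = -689/15
  (0, 106/5) → f = -848/25
  (0, 0) → f = 0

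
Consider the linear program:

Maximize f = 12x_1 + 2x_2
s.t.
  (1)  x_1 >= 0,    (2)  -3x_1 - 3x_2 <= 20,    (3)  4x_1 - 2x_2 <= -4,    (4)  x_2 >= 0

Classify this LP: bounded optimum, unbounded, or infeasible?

unbounded

From the feasible point (0, 2), moving in the direction (0, 1) keeps every constraint satisfied while f increases without bound.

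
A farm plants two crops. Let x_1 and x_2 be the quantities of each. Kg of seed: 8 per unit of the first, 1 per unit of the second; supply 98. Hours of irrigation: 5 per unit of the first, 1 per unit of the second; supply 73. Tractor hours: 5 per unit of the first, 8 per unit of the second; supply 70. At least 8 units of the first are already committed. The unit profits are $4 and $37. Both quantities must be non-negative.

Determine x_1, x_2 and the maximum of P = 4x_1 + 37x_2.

Corner points and P = 4x_1 + 37x_2:
  (49/4, 0) → P = 49
  (8, 0) → P = 32
  (714/59, 70/59) → P = 5446/59
  (8, 15/4) → P = 683/4

At the optimal vertex, 5x_1 + 8x_2 = 70 and x_1 = 8.
Solving simultaneously gives x_1 = 8, x_2 = 15/4.

x_1 = 8, x_2 = 15/4, maximum P = 683/4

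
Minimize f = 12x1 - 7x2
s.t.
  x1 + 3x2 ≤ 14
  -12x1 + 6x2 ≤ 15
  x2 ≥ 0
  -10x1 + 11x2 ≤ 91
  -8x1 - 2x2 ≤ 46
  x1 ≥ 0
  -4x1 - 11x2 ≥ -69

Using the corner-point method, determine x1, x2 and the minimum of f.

Feasible corners and f = 12x1 - 7x2:
  (13/14, 61/14) → f = -271/14
  (14, 0) → f = 168
  (0, 5/2) → f = -35/2
  (0, 0) → f = 0

The optimum lies where x1 + 3x2 = 14 and -12x1 + 6x2 = 15.
Solving simultaneously gives x1 = 13/14, x2 = 61/14.

x1 = 13/14, x2 = 61/14, minimum f = -271/14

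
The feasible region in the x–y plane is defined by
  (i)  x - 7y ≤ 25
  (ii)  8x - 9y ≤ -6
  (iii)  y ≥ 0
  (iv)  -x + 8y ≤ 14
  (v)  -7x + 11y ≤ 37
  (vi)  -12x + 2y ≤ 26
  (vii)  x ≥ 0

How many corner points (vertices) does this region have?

3

The feasible vertices (each the meet of two boundaries and inside every other half-plane) are:
  (78/55, 106/55)
  (0, 2/3)
  (0, 7/4)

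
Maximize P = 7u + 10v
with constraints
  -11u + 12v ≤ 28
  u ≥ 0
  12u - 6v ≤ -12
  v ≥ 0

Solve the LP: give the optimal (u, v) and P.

Extreme points and P = 7u + 10v:
  (0, 7/3) → P = 70/3
  (4/13, 34/13) → P = 368/13
  (0, 2) → P = 20

The optimum lies where -11u + 12v = 28 and 12u - 6v = -12.
Solving simultaneously gives u = 4/13, v = 34/13.

u = 4/13, v = 34/13, maximum P = 368/13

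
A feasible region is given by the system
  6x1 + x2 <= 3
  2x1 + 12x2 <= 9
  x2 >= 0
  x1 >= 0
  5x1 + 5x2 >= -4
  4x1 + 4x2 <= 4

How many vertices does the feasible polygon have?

5

Pairwise boundary intersections that survive every other constraint:
  (1/2, 0)
  (2/5, 3/5)
  (0, 3/4)
  (3/10, 7/10)
  (0, 0)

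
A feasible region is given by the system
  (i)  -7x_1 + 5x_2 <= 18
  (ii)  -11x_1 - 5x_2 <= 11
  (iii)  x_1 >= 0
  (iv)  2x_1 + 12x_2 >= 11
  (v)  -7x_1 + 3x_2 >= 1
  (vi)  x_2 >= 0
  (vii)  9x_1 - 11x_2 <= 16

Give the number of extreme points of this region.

4

Of the 21 pairwise boundary intersections, those satisfying every inequality are:
  (0, 18/5)
  (7/2, 17/2)
  (0, 11/12)
  (7/30, 79/90)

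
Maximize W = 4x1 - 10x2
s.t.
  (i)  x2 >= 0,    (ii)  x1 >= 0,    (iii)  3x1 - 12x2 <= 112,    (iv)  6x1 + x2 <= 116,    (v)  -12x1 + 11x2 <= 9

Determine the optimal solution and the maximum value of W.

Corner points and W = 4x1 - 10x2:
  (0, 0) → W = 0
  (58/3, 0) → W = 232/3
  (0, 9/11) → W = -90/11
  (1267/78, 241/13) → W = -4696/39

x1 = 58/3, x2 = 0, maximum W = 232/3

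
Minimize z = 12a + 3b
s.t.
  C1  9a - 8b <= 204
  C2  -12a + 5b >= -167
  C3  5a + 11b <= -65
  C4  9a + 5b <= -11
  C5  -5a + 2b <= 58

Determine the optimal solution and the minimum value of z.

Extreme points and z = 12a + 3b:
  (316/51, -315/17) → z = 319/17
  (-436/11, -771/11) → z = -7545/11
  (52/7, -109/7) → z = 297/7
  (102/37, -265/37) → z = 429/37
  (-768/65, -7/13) → z = -717/5

a = -436/11, b = -771/11, minimum z = -7545/11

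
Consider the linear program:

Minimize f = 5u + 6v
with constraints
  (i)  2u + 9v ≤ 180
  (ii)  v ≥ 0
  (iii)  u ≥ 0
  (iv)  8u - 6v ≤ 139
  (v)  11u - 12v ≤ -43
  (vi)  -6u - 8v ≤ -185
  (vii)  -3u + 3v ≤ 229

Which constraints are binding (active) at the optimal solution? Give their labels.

Feasible corners and f = 5u + 6v:
  (591/41, 2066/123) → f = 7087/41
  (225/38, 355/19) → f = 5385/38
  (469/40, 2293/160) → f = 11569/80

The minimum is at (225/38, 355/19). Substituting into each constraint, equality holds for (i) and (vi); the remaining constraints have slack.

(i) and (vi)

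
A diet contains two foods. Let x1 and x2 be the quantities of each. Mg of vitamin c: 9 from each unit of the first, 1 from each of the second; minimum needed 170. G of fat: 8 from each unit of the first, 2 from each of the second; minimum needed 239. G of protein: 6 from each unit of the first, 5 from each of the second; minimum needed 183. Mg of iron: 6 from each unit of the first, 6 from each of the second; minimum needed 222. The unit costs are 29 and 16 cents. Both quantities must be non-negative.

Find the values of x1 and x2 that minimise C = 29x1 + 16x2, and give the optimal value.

Extreme points and C = 29x1 + 16x2:
  (0, 170) → C = 2720
  (37, 0) → C = 1073
  (101/10, 791/10) → C = 3117/2
  (55/2, 19/2) → C = 1899/2
The feasible region is unbounded (it extends along (0, 1), (1, 0)), but C strictly increases along every unbounded feasible direction, so there is no improving ray and the minimum is attained at a vertex.

The binding constraints are 8x1 + 2x2 = 239 and 6x1 + 6x2 = 222.
Solving simultaneously gives x1 = 55/2, x2 = 19/2.

x1 = 55/2, x2 = 19/2, minimum C = 1899/2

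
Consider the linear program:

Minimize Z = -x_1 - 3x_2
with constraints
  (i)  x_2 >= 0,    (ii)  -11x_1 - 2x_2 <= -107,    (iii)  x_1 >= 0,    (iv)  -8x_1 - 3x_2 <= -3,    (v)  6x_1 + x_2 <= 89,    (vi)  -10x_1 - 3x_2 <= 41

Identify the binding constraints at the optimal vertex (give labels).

(iii) and (v)

Vertices and Z = -x_1 - 3x_2:
  (107/11, 0) → Z = -107/11
  (89/6, 0) → Z = -89/6
  (0, 107/2) → Z = -321/2
  (0, 89) → Z = -267

The minimum is at (0, 89). Substituting into each constraint, equality holds for (iii) and (v); the remaining constraints have slack.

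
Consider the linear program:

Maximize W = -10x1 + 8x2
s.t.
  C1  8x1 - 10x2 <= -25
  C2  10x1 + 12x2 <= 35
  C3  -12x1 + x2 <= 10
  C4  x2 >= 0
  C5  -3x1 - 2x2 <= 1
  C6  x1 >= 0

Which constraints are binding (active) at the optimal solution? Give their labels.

C2 and C6

Extreme points and W = -10x1 + 8x2:
  (25/98, 265/98) → W = 935/49
  (0, 5/2) → W = 20
  (0, 35/12) → W = 70/3

The maximum is at (0, 35/12). Substituting into each constraint, equality holds for C2 and C6; the remaining constraints have slack.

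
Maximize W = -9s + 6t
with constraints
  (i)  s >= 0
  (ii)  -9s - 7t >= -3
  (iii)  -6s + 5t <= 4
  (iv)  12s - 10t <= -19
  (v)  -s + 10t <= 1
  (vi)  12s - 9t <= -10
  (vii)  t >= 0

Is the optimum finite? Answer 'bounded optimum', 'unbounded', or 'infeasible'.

Constraints -6s + 5t ≤ 4 and 12s - 10t ≤ -19 have parallel boundaries but demand opposite sides — no point can satisfy both, so the region is empty.

infeasible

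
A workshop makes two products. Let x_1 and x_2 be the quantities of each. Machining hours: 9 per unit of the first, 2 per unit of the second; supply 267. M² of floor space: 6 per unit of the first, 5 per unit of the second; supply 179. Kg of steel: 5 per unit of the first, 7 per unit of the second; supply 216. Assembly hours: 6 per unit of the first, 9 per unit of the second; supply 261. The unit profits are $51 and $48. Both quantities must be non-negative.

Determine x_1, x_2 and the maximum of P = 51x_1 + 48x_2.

x_1 = 51/4, x_2 = 41/2, maximum P = 6537/4

Extreme points and P = 51x_1 + 48x_2:
  (0, 0) → P = 0
  (0, 29) → P = 1392
  (89/3, 0) → P = 1513
  (977/33, 3/11) → P = 1523
  (51/4, 41/2) → P = 6537/4

The optimum lies where 6x_1 + 5x_2 = 179 and 6x_1 + 9x_2 = 261.
Solving simultaneously gives x_1 = 51/4, x_2 = 41/2.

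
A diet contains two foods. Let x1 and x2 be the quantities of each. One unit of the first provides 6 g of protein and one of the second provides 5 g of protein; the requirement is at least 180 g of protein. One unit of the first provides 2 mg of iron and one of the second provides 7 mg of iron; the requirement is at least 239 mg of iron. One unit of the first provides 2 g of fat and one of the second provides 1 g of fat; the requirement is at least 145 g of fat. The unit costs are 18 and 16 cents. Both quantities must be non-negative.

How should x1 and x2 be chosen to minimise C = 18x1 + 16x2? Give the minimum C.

x1 = 194/3, x2 = 47/3, minimum C = 4244/3

The feasible region is unbounded (it extends along (0, 1), (1, 0)), but C strictly increases along every unbounded feasible direction, so there is no improving ray and the minimum is attained at a vertex.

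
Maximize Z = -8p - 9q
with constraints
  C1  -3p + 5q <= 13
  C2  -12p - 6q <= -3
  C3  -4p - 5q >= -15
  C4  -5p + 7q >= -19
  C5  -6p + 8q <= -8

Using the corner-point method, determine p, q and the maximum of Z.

p = 45/38, q = -71/38, maximum Z = 279/38

Corner points and Z = -8p - 9q:
  (45/38, -71/38) → Z = 279/38
  (6/11, -13/22) → Z = 21/22
  (200/53, -1/53) → Z = -1591/53
  (80/31, 29/31) → Z = -901/31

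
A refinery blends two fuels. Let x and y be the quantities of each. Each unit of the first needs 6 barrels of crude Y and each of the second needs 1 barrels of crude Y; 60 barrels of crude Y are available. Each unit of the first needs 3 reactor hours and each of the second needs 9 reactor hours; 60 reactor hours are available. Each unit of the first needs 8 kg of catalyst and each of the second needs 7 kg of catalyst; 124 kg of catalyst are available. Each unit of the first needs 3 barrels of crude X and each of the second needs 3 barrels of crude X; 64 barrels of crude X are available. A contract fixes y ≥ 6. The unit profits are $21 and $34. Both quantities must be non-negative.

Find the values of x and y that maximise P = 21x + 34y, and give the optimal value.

x = 2, y = 6, maximum P = 246

Vertices and P = 21x + 34y:
  (0, 20/3) → P = 680/3
  (0, 6) → P = 204
  (2, 6) → P = 246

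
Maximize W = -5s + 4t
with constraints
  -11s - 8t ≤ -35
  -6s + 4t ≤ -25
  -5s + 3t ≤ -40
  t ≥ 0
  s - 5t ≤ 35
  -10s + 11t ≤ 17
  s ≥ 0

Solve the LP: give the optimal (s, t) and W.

The feasible region is unbounded (it extends along (11, 10), (5, 1)), but W strictly decreases along every unbounded feasible direction, so there is no improving ray and the maximum is attained at a vertex.

s = 491/25, t = 97/5, maximum W = -103/5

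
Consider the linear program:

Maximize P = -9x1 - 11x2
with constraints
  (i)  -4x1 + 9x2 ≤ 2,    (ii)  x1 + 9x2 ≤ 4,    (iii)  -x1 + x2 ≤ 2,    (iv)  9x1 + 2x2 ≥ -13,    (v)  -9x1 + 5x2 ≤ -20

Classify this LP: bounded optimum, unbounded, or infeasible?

From the feasible point (100/43, 8/43), moving in the direction (2, -9) keeps every constraint satisfied while P increases without bound.

unbounded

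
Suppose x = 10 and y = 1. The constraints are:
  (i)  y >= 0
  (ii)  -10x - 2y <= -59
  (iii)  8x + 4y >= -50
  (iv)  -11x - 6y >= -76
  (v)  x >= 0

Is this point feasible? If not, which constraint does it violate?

Constraint (iv): -11x - 6y = -116, which is not ≥ -76. All other constraints are satisfied.

not feasible — violates (iv)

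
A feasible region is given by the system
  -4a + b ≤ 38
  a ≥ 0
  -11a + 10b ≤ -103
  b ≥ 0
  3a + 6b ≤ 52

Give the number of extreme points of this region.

Pairwise boundary intersections that survive every other constraint:
  (103/11, 0)
  (569/48, 263/96)
  (52/3, 0)

3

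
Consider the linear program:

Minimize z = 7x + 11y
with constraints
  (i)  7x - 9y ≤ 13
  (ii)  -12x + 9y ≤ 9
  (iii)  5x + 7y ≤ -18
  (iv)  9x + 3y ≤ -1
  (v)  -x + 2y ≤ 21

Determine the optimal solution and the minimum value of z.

Corner points and z = 7x + 11y:
  (-22/5, -73/15) → z = -253/3
  (-71/94, -191/94) → z = -1299/47
  (-75/43, -57/43) → z = -1152/43

The optimum lies where 7x - 9y = 13 and -12x + 9y = 9.
Solving simultaneously gives x = -22/5, y = -73/15.

x = -22/5, y = -73/15, minimum z = -253/3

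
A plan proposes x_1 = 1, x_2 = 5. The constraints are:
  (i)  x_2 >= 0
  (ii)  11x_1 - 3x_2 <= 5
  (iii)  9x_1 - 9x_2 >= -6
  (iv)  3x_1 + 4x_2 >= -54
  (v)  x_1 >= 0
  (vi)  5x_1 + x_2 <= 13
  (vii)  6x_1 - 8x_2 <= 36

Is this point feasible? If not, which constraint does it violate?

not feasible — violates (iii)

Constraint (iii): 9x_1 - 9x_2 = -36, which is not ≥ -6. All other constraints are satisfied.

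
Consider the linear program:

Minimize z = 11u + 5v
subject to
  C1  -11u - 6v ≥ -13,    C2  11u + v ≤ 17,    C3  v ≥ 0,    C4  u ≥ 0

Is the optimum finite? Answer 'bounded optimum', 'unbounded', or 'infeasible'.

Vertices and z = 11u + 5v:
  (13/11, 0) → z = 13
  (0, 13/6) → z = 65/6
  (0, 0) → z = 0
The feasible region has finitely many vertices and no improving ray; the minimum is 0 at (0, 0).

bounded optimum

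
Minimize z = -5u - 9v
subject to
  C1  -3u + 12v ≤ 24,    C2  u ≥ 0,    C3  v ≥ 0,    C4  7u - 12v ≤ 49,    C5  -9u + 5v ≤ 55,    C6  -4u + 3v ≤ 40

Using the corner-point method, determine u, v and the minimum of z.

u = 73/4, v = 105/16, minimum z = -2405/16

Vertices and z = -5u - 9v:
  (0, 2) → z = -18
  (73/4, 105/16) → z = -2405/16
  (0, 0) → z = 0
  (7, 0) → z = -35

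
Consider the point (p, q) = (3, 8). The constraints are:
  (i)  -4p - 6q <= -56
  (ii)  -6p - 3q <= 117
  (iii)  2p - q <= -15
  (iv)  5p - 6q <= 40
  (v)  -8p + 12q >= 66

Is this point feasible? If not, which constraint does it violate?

Constraint (iii): 2p - q = -2, which is not ≤ -15. All other constraints are satisfied.

not feasible — violates (iii)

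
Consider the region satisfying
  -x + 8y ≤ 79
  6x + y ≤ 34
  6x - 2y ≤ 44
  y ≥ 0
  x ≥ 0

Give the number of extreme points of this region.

4

Of the 10 pairwise boundary intersections, those satisfying every inequality are:
  (193/49, 508/49)
  (0, 79/8)
  (17/3, 0)
  (0, 0)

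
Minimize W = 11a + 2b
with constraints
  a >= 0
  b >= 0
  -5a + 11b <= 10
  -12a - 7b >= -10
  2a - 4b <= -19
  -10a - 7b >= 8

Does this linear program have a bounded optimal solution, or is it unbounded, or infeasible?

The boundaries 2a - 4b = -19 and -10a - 7b = 8 meet at (-55/18, 29/9), but that point violates a ≥ 0. Every candidate vertex is excluded by some other constraint, so the feasible region is empty.

infeasible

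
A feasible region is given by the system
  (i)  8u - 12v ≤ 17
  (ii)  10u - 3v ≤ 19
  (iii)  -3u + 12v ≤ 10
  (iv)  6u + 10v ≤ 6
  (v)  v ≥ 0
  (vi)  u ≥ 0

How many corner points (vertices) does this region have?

3

Of the 15 pairwise boundary intersections, those satisfying every inequality are:
  (1, 0)
  (0, 3/5)
  (0, 0)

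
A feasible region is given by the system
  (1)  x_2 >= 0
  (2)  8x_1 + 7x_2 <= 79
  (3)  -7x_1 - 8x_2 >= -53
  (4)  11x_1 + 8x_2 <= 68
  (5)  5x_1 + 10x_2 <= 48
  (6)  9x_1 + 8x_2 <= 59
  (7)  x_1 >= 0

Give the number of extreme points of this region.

5

Pairwise boundary intersections that survive every other constraint:
  (68/11, 0)
  (0, 0)
  (9/2, 37/16)
  (103/25, 137/50)
  (0, 24/5)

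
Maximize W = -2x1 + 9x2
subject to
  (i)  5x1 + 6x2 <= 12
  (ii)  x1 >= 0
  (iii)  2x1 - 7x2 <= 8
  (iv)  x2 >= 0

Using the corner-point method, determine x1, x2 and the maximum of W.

x1 = 0, x2 = 2, maximum W = 18

The binding constraints are 5x1 + 6x2 = 12 and x1 = 0.
Solving simultaneously gives x1 = 0, x2 = 2.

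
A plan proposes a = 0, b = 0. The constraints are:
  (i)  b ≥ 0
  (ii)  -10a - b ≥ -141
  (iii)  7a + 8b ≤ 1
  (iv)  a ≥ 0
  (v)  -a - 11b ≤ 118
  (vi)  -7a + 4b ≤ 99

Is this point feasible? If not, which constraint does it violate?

(i): 0 ≥ 0 ✓
(ii): 0 ≥ -141 ✓
(iii): 0 ≤ 1 ✓
(iv): 0 ≥ 0 ✓
(v): 0 ≤ 118 ✓
(vi): 0 ≤ 99 ✓

feasible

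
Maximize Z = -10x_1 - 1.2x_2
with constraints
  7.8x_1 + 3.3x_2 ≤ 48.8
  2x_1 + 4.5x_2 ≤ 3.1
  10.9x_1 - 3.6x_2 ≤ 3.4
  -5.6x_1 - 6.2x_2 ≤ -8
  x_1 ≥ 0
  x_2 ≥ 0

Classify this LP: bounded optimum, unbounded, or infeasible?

infeasible

The boundaries 7.8x_1 + 3.3x_2 = 48.8 and 10.9x_1 - 3.6x_2 = 3.4 meet at (178/61, 1444/183), but that point violates 2x_1 + 4.5x_2 ≤ 3.1. Every candidate vertex is excluded by some other constraint, so the feasible region is empty.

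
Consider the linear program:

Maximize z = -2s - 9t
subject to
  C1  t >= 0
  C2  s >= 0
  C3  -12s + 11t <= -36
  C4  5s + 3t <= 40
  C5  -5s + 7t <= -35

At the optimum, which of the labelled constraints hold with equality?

Corner points and z = -2s - 9t:
  (8, 0) → z = -16
  (7, 0) → z = -14
  (77/10, 1/2) → z = -199/10

The maximum is at (7, 0). Substituting into each constraint, equality holds for C1 and C5; the remaining constraints have slack.

C1 and C5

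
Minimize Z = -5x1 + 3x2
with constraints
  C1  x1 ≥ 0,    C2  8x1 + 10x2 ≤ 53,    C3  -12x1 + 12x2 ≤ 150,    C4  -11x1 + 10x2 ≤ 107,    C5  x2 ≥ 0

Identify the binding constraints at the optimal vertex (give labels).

C2 and C5

Corner points and Z = -5x1 + 3x2:
  (0, 53/10) → Z = 159/10
  (0, 0) → Z = 0
  (53/8, 0) → Z = -265/8

The minimum is at (53/8, 0). Substituting into each constraint, equality holds for C2 and C5; the remaining constraints have slack.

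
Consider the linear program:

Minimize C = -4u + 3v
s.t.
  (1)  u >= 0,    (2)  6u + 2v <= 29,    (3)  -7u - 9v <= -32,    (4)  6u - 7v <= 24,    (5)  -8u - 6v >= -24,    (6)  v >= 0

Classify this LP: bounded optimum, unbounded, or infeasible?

bounded optimum

Corner points and C = -4u + 3v:
  (0, 32/9) → C = 32/3
  (0, 4) → C = 12
  (4/5, 44/15) → C = 28/5
The feasible region has finitely many vertices and no improving ray; the minimum is 28/5 at (4/5, 44/15).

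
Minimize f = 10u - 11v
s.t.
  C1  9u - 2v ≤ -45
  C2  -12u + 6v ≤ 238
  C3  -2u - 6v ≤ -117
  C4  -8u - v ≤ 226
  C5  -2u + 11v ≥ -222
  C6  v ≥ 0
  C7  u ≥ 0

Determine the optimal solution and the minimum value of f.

Corner points and f = 10u - 11v:
  (103/15, 267/5) → f = -7781/15
  (0, 45/2) → f = -495/2
  (0, 119/3) → f = -1309/3

u = 103/15, v = 267/5, minimum f = -7781/15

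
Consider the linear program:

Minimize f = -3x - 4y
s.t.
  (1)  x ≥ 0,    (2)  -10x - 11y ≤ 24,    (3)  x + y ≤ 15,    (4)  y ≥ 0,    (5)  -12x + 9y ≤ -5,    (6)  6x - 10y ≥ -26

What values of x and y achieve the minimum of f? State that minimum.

The binding constraints are x + y = 15 and 6x - 10y = -26.
Solving simultaneously gives x = 31/4, y = 29/4.

x = 31/4, y = 29/4, minimum f = -209/4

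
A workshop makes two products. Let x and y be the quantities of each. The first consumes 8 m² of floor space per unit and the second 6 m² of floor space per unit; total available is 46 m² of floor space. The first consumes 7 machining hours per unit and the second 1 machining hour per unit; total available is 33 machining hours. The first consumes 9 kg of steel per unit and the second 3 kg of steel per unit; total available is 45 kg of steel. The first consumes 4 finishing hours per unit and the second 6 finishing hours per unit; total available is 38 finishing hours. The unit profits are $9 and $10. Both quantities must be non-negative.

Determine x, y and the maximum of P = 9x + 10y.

Corner points and P = 9x + 10y:
  (0, 0) → P = 0
  (0, 19/3) → P = 190/3
  (33/7, 0) → P = 297/7
  (22/5, 9/5) → P = 288/5
  (2, 5) → P = 68
  (9/2, 3/2) → P = 111/2

x = 2, y = 5, maximum P = 68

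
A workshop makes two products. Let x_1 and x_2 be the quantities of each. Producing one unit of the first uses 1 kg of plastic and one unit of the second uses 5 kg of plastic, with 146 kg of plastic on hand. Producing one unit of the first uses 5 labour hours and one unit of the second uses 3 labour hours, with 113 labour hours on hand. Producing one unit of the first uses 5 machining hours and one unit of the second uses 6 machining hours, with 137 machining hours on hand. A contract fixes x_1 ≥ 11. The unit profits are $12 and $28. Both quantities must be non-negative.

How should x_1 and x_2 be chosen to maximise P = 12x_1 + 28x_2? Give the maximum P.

Corner points and P = 12x_1 + 28x_2:
  (113/5, 0) → P = 1356/5
  (11, 0) → P = 132
  (89/5, 8) → P = 2188/5
  (11, 41/3) → P = 1544/3

The optimum lies where 5x_1 + 6x_2 = 137 and x_1 = 11.
Solving simultaneously gives x_1 = 11, x_2 = 41/3.

x_1 = 11, x_2 = 41/3, maximum P = 1544/3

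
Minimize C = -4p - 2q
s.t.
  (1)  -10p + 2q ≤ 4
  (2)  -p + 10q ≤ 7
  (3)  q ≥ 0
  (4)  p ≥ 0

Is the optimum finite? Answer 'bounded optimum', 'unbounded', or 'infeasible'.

From the feasible point (0, 7/10), moving in the direction (10, 1) keeps every constraint satisfied while C decreases without bound.

unbounded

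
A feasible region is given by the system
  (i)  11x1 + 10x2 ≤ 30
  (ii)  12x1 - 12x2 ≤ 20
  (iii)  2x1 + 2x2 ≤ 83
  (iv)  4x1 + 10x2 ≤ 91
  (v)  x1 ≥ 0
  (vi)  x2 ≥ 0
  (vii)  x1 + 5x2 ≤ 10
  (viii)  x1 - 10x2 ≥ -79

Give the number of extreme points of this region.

5

Intersecting each pair of boundary lines and keeping only the points that satisfy every inequality leaves:
  (20/9, 5/9)
  (10/9, 16/9)
  (5/3, 0)
  (0, 0)
  (0, 2)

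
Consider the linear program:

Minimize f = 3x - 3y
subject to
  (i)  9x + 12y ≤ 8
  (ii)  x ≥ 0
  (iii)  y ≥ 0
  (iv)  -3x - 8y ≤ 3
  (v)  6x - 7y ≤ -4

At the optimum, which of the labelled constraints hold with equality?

Extreme points and f = 3x - 3y:
  (0, 2/3) → f = -2
  (8/135, 28/45) → f = -76/45
  (0, 4/7) → f = -12/7

The minimum is at (0, 2/3). Substituting into each constraint, equality holds for (i) and (ii); the remaining constraints have slack.

(i) and (ii)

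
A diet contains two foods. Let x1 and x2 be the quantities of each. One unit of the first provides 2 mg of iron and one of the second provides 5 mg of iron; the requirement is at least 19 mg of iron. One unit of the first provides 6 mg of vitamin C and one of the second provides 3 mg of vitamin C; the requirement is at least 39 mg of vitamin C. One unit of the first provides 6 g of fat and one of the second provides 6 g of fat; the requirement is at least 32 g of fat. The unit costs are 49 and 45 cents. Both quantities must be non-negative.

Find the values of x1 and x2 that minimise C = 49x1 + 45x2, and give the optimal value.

The feasible region is unbounded (it extends along (0, 1), (1, 0)), but C strictly increases along every unbounded feasible direction, so there is no improving ray and the minimum is attained at a vertex.

x1 = 23/4, x2 = 3/2, minimum C = 1397/4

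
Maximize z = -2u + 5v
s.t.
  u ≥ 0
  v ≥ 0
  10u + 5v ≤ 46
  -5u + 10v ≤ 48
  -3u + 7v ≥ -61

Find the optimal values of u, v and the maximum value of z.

u = 44/25, v = 142/25, maximum z = 622/25

Extreme points and z = -2u + 5v:
  (0, 0) → z = 0
  (0, 24/5) → z = 24
  (23/5, 0) → z = -46/5
  (44/25, 142/25) → z = 622/25

At the optimal vertex, 10u + 5v = 46 and -5u + 10v = 48.
Solving simultaneously gives u = 44/25, v = 142/25.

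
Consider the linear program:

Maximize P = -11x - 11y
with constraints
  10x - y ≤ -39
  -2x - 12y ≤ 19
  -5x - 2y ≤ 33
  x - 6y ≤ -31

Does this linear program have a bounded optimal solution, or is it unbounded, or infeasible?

Feasible corners and P = -11x - 11y:
  (-203/59, 271/59) → P = -748/59
  (-65/8, 61/16) → P = 759/16
The feasible region has finitely many vertices and no improving ray; the maximum is 759/16 at (-65/8, 61/16).

bounded optimum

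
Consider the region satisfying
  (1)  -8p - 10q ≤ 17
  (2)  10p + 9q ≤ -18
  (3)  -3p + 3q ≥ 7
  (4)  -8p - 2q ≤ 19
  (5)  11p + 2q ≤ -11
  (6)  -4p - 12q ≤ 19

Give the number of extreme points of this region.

Of the 15 pairwise boundary intersections, those satisfying every inequality are:
  (-121/54, 5/54)
  (-39/16, 1/4)
  (-39/19, 16/57)
  (-135/52, 23/26)

4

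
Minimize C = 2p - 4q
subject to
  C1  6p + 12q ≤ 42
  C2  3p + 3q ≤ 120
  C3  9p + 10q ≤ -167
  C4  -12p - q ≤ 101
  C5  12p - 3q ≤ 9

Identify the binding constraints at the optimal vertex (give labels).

Corner points and C = 2p - 4q:
  (-281/37, -365/37) → C = 898/37
  (-137/49, -695/49) → C = 358/7
  (-49/8, -55/2) → C = 391/4

The minimum is at (-281/37, -365/37). Substituting into each constraint, equality holds for C3 and C4; the remaining constraints have slack.

C3 and C4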